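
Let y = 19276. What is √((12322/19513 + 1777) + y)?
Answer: √8016321118143/19513 ≈ 145.10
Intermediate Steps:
√((12322/19513 + 1777) + y) = √((12322/19513 + 1777) + 19276) = √(34686923/19513 + 19276) = √(410819511/19513) = √8016321118143/19513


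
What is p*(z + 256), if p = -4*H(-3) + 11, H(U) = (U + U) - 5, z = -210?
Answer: 2530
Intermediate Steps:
H(U) = -5 + 2*U (H(U) = 2*U - 5 = -5 + 2*U)
p = 55 (p = -4*(-5 + 2*(-3)) + 11 = -4*(-5 - 6) + 11 = -4*(-11) + 11 = 44 + 11 = 55)
p*(z + 256) = 55*(-210 + 256) = 55*46 = 2530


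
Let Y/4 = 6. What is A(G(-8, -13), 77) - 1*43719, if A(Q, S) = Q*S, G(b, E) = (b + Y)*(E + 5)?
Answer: -53575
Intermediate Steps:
Y = 24 (Y = 4*6 = 24)
G(b, E) = (5 + E)*(24 + b) (G(b, E) = (b + 24)*(E + 5) = (24 + b)*(5 + E) = (5 + E)*(24 + b))
A(G(-8, -13), 77) - 1*43719 = (120 + 5*(-8) + 24*(-13) - 13*(-8))*77 - 1*43719 = (120 - 40 - 312 + 104)*77 - 43719 = -128*77 - 43719 = -9856 - 43719 = -53575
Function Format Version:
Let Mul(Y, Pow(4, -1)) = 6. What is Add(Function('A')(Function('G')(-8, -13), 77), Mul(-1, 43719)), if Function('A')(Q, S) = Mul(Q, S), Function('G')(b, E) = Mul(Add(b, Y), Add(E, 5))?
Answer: -53575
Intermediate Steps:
Y = 24 (Y = Mul(4, 6) = 24)
Function('G')(b, E) = Mul(Add(5, E), Add(24, b)) (Function('G')(b, E) = Mul(Add(b, 24), Add(E, 5)) = Mul(Add(24, b), Add(5, E)) = Mul(Add(5, E), Add(24, b)))
Add(Function('A')(Function('G')(-8, -13), 77), Mul(-1, 43719)) = Add(Mul(Add(120, Mul(5, -8), Mul(24, -13), Mul(-13, -8)), 77), Mul(-1, 43719)) = Add(Mul(Add(120, -40, -312, 104), 77), -43719) = Add(Mul(-128, 77), -43719) = Add(-9856, -43719) = -53575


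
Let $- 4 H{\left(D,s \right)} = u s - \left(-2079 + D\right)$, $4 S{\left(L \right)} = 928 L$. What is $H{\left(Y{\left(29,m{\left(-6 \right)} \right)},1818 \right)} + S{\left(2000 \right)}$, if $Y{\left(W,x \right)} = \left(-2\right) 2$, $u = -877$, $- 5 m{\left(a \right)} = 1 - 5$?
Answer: $\frac{3448303}{4} \approx 8.6208 \cdot 10^{5}$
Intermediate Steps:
$m{\left(a \right)} = \frac{4}{5}$ ($m{\left(a \right)} = - \frac{1 - 5}{5} = \left(- \frac{1}{5}\right) \left(-4\right) = \frac{4}{5}$)
$Y{\left(W,x \right)} = -4$
$S{\left(L \right)} = 232 L$ ($S{\left(L \right)} = \frac{928 L}{4} = 232 L$)
$H{\left(D,s \right)} = - \frac{2079}{4} + \frac{D}{4} + \frac{877 s}{4}$ ($H{\left(D,s \right)} = - \frac{- 877 s - \left(-2079 + D\right)}{4} = - \frac{2079 - D - 877 s}{4} = - \frac{2079}{4} + \frac{D}{4} + \frac{877 s}{4}$)
$H{\left(Y{\left(29,m{\left(-6 \right)} \right)},1818 \right)} + S{\left(2000 \right)} = \left(- \frac{2079}{4} + \frac{1}{4} \left(-4\right) + \frac{877}{4} \cdot 1818\right) + 232 \cdot 2000 = \left(- \frac{2079}{4} - 1 + \frac{797193}{2}\right) + 464000 = \frac{1592303}{4} + 464000 = \frac{3448303}{4}$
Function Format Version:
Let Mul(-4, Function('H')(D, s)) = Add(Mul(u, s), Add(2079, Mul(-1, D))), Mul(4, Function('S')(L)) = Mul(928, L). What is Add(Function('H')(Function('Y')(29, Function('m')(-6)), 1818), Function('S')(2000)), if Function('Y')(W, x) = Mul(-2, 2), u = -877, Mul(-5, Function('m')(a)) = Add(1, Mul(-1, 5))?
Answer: Rational(3448303, 4) ≈ 8.6208e+5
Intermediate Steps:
Function('m')(a) = Rational(4, 5) (Function('m')(a) = Mul(Rational(-1, 5), Add(1, Mul(-1, 5))) = Mul(Rational(-1, 5), Add(1, -5)) = Mul(Rational(-1, 5), -4) = Rational(4, 5))
Function('Y')(W, x) = -4
Function('S')(L) = Mul(232, L) (Function('S')(L) = Mul(Rational(1, 4), Mul(928, L)) = Mul(232, L))
Function('H')(D, s) = Add(Rational(-2079, 4), Mul(Rational(1, 4), D), Mul(Rational(877, 4), s)) (Function('H')(D, s) = Mul(Rational(-1, 4), Add(Mul(-877, s), Add(2079, Mul(-1, D)))) = Mul(Rational(-1, 4), Add(2079, Mul(-1, D), Mul(-877, s))) = Add(Rational(-2079, 4), Mul(Rational(1, 4), D), Mul(Rational(877, 4), s)))
Add(Function('H')(Function('Y')(29, Function('m')(-6)), 1818), Function('S')(2000)) = Add(Add(Rational(-2079, 4), Mul(Rational(1, 4), -4), Mul(Rational(877, 4), 1818)), Mul(232, 2000)) = Add(Add(Rational(-2079, 4), -1, Rational(797193, 2)), 464000) = Add(Rational(1592303, 4), 464000) = Rational(3448303, 4)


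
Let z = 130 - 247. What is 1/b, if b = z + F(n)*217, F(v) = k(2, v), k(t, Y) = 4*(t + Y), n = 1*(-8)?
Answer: -1/5325 ≈ -0.00018779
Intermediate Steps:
n = -8
k(t, Y) = 4*Y + 4*t (k(t, Y) = 4*(Y + t) = 4*Y + 4*t)
z = -117
F(v) = 8 + 4*v (F(v) = 4*v + 4*2 = 4*v + 8 = 8 + 4*v)
b = -5325 (b = -117 + (8 + 4*(-8))*217 = -117 + (8 - 32)*217 = -117 - 24*217 = -117 - 5208 = -5325)
1/b = 1/(-5325) = -1/5325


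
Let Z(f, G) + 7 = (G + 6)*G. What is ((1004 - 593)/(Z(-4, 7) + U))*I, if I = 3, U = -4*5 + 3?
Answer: 1233/67 ≈ 18.403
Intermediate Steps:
Z(f, G) = -7 + G*(6 + G) (Z(f, G) = -7 + (G + 6)*G = -7 + (6 + G)*G = -7 + G*(6 + G))
U = -17 (U = -20 + 3 = -17)
((1004 - 593)/(Z(-4, 7) + U))*I = ((1004 - 593)/((-7 + 7² + 6*7) - 17))*3 = (411/((-7 + 49 + 42) - 17))*3 = (411/(84 - 17))*3 = (411/67)*3 = 1233/67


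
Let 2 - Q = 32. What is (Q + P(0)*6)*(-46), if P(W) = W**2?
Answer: 1380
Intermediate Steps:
Q = -30 (Q = 2 - 1*32 = 2 - 32 = -30)
(Q + P(0)*6)*(-46) = (-30 + 0**2*6)*(-46) = (-30 + 0*6)*(-46) = (-30 + 0)*(-46) = -30*(-46) = 1380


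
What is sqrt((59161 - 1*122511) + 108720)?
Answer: sqrt(45370) ≈ 213.00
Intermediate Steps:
sqrt((59161 - 1*122511) + 108720) = sqrt((59161 - 122511) + 108720) = sqrt(-63350 + 108720) = sqrt(45370)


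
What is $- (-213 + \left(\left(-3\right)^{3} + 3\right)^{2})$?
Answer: $-363$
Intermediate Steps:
$- (-213 + \left(\left(-3\right)^{3} + 3\right)^{2}) = - (-213 + \left(-27 + 3\right)^{2}) = - (-213 + \left(-24\right)^{2}) = - (-213 + 576) = \left(-1\right) 363 = -363$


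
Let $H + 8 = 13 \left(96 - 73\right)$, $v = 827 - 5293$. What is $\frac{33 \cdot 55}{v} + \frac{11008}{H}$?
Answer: $\frac{4421233}{118146} \approx 37.422$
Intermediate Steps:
$v = -4466$
$H = 291$ ($H = -8 + 13 \left(96 - 73\right) = -8 + 13 \cdot 23 = -8 + 299 = 291$)
$\frac{33 \cdot 55}{v} + \frac{11008}{H} = \frac{33 \cdot 55}{-4466} + \frac{11008}{291} = 1815 \left(- \frac{1}{4466}\right) + 11008 \cdot \frac{1}{291} = - \frac{165}{406} + \frac{11008}{291} = \frac{4421233}{118146}$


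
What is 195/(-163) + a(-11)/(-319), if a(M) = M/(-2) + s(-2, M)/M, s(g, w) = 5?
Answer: -1386603/1143934 ≈ -1.2121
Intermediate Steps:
a(M) = 5/M - M/2 (a(M) = M/(-2) + 5/M = M*(-1/2) + 5/M = -M/2 + 5/M = 5/M - M/2)
195/(-163) + a(-11)/(-319) = 195/(-163) + (5/(-11) - 1/2*(-11))/(-319) = 195*(-1/163) + (5*(-1/11) + 11/2)*(-1/319) = -195/163 + (-5/11 + 11/2)*(-1/319) = -195/163 + (111/22)*(-1/319) = -195/163 - 111/7018 = -1386603/1143934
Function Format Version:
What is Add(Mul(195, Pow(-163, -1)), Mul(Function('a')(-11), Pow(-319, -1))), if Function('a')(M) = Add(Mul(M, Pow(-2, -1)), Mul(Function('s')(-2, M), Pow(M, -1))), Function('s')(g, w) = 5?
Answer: Rational(-1386603, 1143934) ≈ -1.2121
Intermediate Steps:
Function('a')(M) = Add(Mul(5, Pow(M, -1)), Mul(Rational(-1, 2), M)) (Function('a')(M) = Add(Mul(M, Pow(-2, -1)), Mul(5, Pow(M, -1))) = Add(Mul(M, Rational(-1, 2)), Mul(5, Pow(M, -1))) = Add(Mul(Rational(-1, 2), M), Mul(5, Pow(M, -1))) = Add(Mul(5, Pow(M, -1)), Mul(Rational(-1, 2), M)))
Add(Mul(195, Pow(-163, -1)), Mul(Function('a')(-11), Pow(-319, -1))) = Add(Mul(195, Pow(-163, -1)), Mul(Add(Mul(5, Pow(-11, -1)), Mul(Rational(-1, 2), -11)), Pow(-319, -1))) = Add(Mul(195, Rational(-1, 163)), Mul(Add(Mul(5, Rational(-1, 11)), Rational(11, 2)), Rational(-1, 319))) = Add(Rational(-195, 163), Mul(Add(Rational(-5, 11), Rational(11, 2)), Rational(-1, 319))) = Add(Rational(-195, 163), Mul(Rational(111, 22), Rational(-1, 319))) = Add(Rational(-195, 163), Rational(-111, 7018)) = Rational(-1386603, 1143934)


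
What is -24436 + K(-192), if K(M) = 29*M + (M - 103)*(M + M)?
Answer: 83276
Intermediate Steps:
K(M) = 29*M + 2*M*(-103 + M) (K(M) = 29*M + (-103 + M)*(2*M) = 29*M + 2*M*(-103 + M))
-24436 + K(-192) = -24436 - 192*(-177 + 2*(-192)) = -24436 - 192*(-177 - 384) = -24436 - 192*(-561) = -24436 + 107712 = 83276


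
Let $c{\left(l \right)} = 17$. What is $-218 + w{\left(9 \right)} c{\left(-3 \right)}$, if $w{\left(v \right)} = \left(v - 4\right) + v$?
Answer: $20$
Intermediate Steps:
$w{\left(v \right)} = -4 + 2 v$ ($w{\left(v \right)} = \left(-4 + v\right) + v = -4 + 2 v$)
$-218 + w{\left(9 \right)} c{\left(-3 \right)} = -218 + \left(-4 + 2 \cdot 9\right) 17 = -218 + \left(-4 + 18\right) 17 = -218 + 14 \cdot 17 = -218 + 238 = 20$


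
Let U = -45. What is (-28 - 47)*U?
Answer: 3375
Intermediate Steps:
(-28 - 47)*U = (-28 - 47)*(-45) = -75*(-45) = 3375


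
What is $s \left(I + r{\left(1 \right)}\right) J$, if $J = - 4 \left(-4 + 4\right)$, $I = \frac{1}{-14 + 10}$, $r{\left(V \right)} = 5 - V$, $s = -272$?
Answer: $0$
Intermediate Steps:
$I = - \frac{1}{4}$ ($I = \frac{1}{-4} = - \frac{1}{4} \approx -0.25$)
$J = 0$ ($J = \left(-4\right) 0 = 0$)
$s \left(I + r{\left(1 \right)}\right) J = - 272 \left(- \frac{1}{4} + \left(5 - 1\right)\right) 0 = - 272 \left(- \frac{1}{4} + 4\right) 0 = - 272 \cdot \frac{15}{4} \cdot 0 = \left(-272\right) 0 = 0$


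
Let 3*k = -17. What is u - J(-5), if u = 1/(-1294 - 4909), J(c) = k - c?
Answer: 12403/18609 ≈ 0.66651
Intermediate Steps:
k = -17/3 (k = (1/3)*(-17) = -17/3 ≈ -5.6667)
J(c) = -17/3 - c
u = -1/6203 (u = 1/(-6203) = -1/6203 ≈ -0.00016121)
u - J(-5) = -1/6203 - (-17/3 - 1*(-5)) = -1/6203 - (-17/3 + 5) = -1/6203 - 1*(-2/3) = -1/6203 + 2/3 = 12403/18609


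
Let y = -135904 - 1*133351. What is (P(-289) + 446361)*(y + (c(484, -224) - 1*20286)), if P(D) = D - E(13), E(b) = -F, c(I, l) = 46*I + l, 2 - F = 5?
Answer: -119323903569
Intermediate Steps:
F = -3 (F = 2 - 1*5 = 2 - 5 = -3)
c(I, l) = l + 46*I
y = -269255 (y = -135904 - 133351 = -269255)
E(b) = 3 (E(b) = -1*(-3) = 3)
P(D) = -3 + D (P(D) = D - 1*3 = D - 3 = -3 + D)
(P(-289) + 446361)*(y + (c(484, -224) - 1*20286)) = ((-3 - 289) + 446361)*(-269255 + ((-224 + 46*484) - 1*20286)) = (-292 + 446361)*(-269255 + ((-224 + 22264) - 20286)) = 446069*(-269255 + (22040 - 20286)) = 446069*(-269255 + 1754) = 446069*(-267501) = -119323903569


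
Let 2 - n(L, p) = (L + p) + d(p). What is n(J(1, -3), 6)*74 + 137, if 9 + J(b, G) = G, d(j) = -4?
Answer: 1025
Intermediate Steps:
J(b, G) = -9 + G
n(L, p) = 6 - L - p (n(L, p) = 2 - ((L + p) - 4) = 2 - (-4 + L + p) = 2 + (4 - L - p) = 6 - L - p)
n(J(1, -3), 6)*74 + 137 = (6 - (-9 - 3) - 1*6)*74 + 137 = (6 - 1*(-12) - 6)*74 + 137 = (6 + 12 - 6)*74 + 137 = 12*74 + 137 = 888 + 137 = 1025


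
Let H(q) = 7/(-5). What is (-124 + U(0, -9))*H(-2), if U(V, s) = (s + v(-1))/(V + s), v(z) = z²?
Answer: 7756/45 ≈ 172.36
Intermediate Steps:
H(q) = -7/5 (H(q) = 7*(-⅕) = -7/5)
U(V, s) = (1 + s)/(V + s) (U(V, s) = (s + (-1)²)/(V + s) = (s + 1)/(V + s) = (1 + s)/(V + s))
(-124 + U(0, -9))*H(-2) = (-124 + (1 - 9)/(0 - 9))*(-7/5) = (-124 - 8/(-9))*(-7/5) = (-124 - ⅑*(-8))*(-7/5) = (-124 + 8/9)*(-7/5) = -1108/9*(-7/5) = 7756/45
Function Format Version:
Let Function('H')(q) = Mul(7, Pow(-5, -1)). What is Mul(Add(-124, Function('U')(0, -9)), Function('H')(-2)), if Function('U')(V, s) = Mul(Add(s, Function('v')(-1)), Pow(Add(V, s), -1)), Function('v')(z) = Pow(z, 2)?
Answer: Rational(7756, 45) ≈ 172.36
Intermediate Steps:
Function('H')(q) = Rational(-7, 5) (Function('H')(q) = Mul(7, Rational(-1, 5)) = Rational(-7, 5))
Function('U')(V, s) = Mul(Pow(Add(V, s), -1), Add(1, s)) (Function('U')(V, s) = Mul(Add(s, Pow(-1, 2)), Pow(Add(V, s), -1)) = Mul(Add(s, 1), Pow(Add(V, s), -1)) = Mul(Add(1, s), Pow(Add(V, s), -1)) = Mul(Pow(Add(V, s), -1), Add(1, s)))
Mul(Add(-124, Function('U')(0, -9)), Function('H')(-2)) = Mul(Add(-124, Mul(Pow(Add(0, -9), -1), Add(1, -9))), Rational(-7, 5)) = Mul(Add(-124, Mul(Pow(-9, -1), -8)), Rational(-7, 5)) = Mul(Add(-124, Mul(Rational(-1, 9), -8)), Rational(-7, 5)) = Mul(Add(-124, Rational(8, 9)), Rational(-7, 5)) = Mul(Rational(-1108, 9), Rational(-7, 5)) = Rational(7756, 45)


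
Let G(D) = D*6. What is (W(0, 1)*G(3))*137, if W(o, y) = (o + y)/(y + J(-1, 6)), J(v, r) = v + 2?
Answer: 1233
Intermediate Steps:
J(v, r) = 2 + v
G(D) = 6*D
W(o, y) = (o + y)/(1 + y) (W(o, y) = (o + y)/(y + (2 - 1)) = (o + y)/(y + 1) = (o + y)/(1 + y))
(W(0, 1)*G(3))*137 = (((0 + 1)/(1 + 1))*(6*3))*137 = ((1/2)*18)*137 = 9*137 = 1233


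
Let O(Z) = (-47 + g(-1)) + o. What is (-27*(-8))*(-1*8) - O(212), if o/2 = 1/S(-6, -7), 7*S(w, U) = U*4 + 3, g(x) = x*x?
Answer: -42036/25 ≈ -1681.4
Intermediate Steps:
g(x) = x²
S(w, U) = 3/7 + 4*U/7 (S(w, U) = (U*4 + 3)/7 = (4*U + 3)/7 = (3 + 4*U)/7 = 3/7 + 4*U/7)
o = -14/25 (o = 2/(3/7 + (4/7)*(-7)) = 2/(3/7 - 4) = 2/(-25/7) = 2*(-7/25) = -14/25 ≈ -0.56000)
O(Z) = -1164/25 (O(Z) = (-47 + (-1)²) - 14/25 = (-47 + 1) - 14/25 = -46 - 14/25 = -1164/25)
(-27*(-8))*(-1*8) - O(212) = (-27*(-8))*(-1*8) - 1*(-1164/25) = 216*(-8) + 1164/25 = -1728 + 1164/25 = -42036/25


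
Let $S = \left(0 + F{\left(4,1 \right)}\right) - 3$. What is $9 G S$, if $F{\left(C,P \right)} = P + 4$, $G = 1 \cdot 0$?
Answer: $0$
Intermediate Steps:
$G = 0$
$F{\left(C,P \right)} = 4 + P$
$S = 2$ ($S = \left(0 + \left(4 + 1\right)\right) - 3 = \left(0 + 5\right) - 3 = 5 - 3 = 2$)
$9 G S = 9 \cdot 0 \cdot 2 = 0 \cdot 2 = 0$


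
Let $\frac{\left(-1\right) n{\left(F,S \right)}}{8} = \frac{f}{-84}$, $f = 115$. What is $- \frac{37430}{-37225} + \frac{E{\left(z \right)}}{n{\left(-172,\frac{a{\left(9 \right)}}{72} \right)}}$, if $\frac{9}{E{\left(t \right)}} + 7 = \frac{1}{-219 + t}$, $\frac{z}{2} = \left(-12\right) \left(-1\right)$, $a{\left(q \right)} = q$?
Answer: $\frac{415513201}{467814020} \approx 0.8882$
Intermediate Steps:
$n{\left(F,S \right)} = \frac{230}{21}$ ($n{\left(F,S \right)} = - 8 \frac{115}{-84} = - 8 \cdot 115 \left(- \frac{1}{84}\right) = \left(-8\right) \left(- \frac{115}{84}\right) = \frac{230}{21}$)
$z = 24$ ($z = 2 \left(\left(-12\right) \left(-1\right)\right) = 2 \cdot 12 = 24$)
$E{\left(t \right)} = \frac{9}{-7 + \frac{1}{-219 + t}}$
$- \frac{37430}{-37225} + \frac{E{\left(z \right)}}{n{\left(-172,\frac{a{\left(9 \right)}}{72} \right)}} = - \frac{37430}{-37225} + \frac{9 \frac{1}{-1534 + 7 \cdot 24} \left(219 - 24\right)}{\frac{230}{21}} = \left(-37430\right) \left(- \frac{1}{37225}\right) + \frac{9 \left(219 - 24\right)}{-1534 + 168} \cdot \frac{21}{230} = \frac{7486}{7445} + 9 \frac{1}{-1366} \cdot 195 \cdot \frac{21}{230} = \frac{7486}{7445} + 9 \left(- \frac{1}{1366}\right) 195 \cdot \frac{21}{230} = \frac{7486}{7445} - \frac{7371}{62836} = \frac{415513201}{467814020}$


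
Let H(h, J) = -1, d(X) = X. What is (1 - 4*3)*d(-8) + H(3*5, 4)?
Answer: 87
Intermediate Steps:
(1 - 4*3)*d(-8) + H(3*5, 4) = (1 - 4*3)*(-8) - 1 = (1 - 12)*(-8) - 1 = -11*(-8) - 1 = 88 - 1 = 87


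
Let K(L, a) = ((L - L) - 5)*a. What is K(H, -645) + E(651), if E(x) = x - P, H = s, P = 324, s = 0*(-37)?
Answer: 3552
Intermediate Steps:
s = 0
H = 0
K(L, a) = -5*a (K(L, a) = (0 - 5)*a = -5*a)
E(x) = -324 + x (E(x) = x - 1*324 = x - 324 = -324 + x)
K(H, -645) + E(651) = -5*(-645) + (-324 + 651) = 3225 + 327 = 3552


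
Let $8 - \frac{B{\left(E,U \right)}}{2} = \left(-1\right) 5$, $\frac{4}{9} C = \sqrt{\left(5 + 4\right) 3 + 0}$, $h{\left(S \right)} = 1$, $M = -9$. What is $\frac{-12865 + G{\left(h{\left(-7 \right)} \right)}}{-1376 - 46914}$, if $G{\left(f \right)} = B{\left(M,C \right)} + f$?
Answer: $\frac{6419}{24145} \approx 0.26585$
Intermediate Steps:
$C = \frac{27 \sqrt{3}}{4}$ ($C = \frac{9 \sqrt{\left(5 + 4\right) 3 + 0}}{4} = \frac{9 \sqrt{9 \cdot 3 + 0}}{4} = \frac{9 \sqrt{27 + 0}}{4} = \frac{9 \sqrt{27}}{4} = \frac{9 \cdot 3 \sqrt{3}}{4} = \frac{27 \sqrt{3}}{4} \approx 11.691$)
$B{\left(E,U \right)} = 26$ ($B{\left(E,U \right)} = 16 - 2 \left(\left(-1\right) 5\right) = 16 - -10 = 16 + 10 = 26$)
$G{\left(f \right)} = 26 + f$
$\frac{-12865 + G{\left(h{\left(-7 \right)} \right)}}{-1376 - 46914} = \frac{-12865 + \left(26 + 1\right)}{-1376 - 46914} = \frac{-12865 + 27}{-48290} = \left(-12838\right) \left(- \frac{1}{48290}\right) = \frac{6419}{24145}$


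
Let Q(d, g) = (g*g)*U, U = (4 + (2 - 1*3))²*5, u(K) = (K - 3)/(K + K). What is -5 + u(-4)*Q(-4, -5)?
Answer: 7835/8 ≈ 979.38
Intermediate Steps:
u(K) = (-3 + K)/(2*K) (u(K) = (-3 + K)/((2*K)) = (-3 + K)*(1/(2*K)) = (-3 + K)/(2*K))
U = 45 (U = (4 + (2 - 3))²*5 = (4 - 1)²*5 = 3²*5 = 9*5 = 45)
Q(d, g) = 45*g² (Q(d, g) = (g*g)*45 = g²*45 = 45*g²)
-5 + u(-4)*Q(-4, -5) = -5 + ((½)*(-3 - 4)/(-4))*(45*(-5)²) = -5 + ((½)*(-¼)*(-7))*(45*25) = -5 + (7/8)*1125 = -5 + 7875/8 = 7835/8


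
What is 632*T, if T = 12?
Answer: 7584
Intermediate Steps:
632*T = 632*12 = 7584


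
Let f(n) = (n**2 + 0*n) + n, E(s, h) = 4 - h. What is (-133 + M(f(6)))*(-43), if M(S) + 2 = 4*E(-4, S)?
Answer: 12341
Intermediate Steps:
f(n) = n + n**2 (f(n) = (n**2 + 0) + n = n**2 + n = n + n**2)
M(S) = 14 - 4*S (M(S) = -2 + 4*(4 - S) = -2 + (16 - 4*S) = 14 - 4*S)
(-133 + M(f(6)))*(-43) = (-133 + (14 - 24*(1 + 6)))*(-43) = (-133 + (14 - 24*7))*(-43) = (-133 + (14 - 4*42))*(-43) = (-133 + (14 - 168))*(-43) = (-133 - 154)*(-43) = -287*(-43) = 12341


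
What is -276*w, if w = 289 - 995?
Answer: 194856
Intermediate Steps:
w = -706
-276*w = -276*(-706) = 194856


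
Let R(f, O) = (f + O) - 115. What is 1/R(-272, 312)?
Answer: -1/75 ≈ -0.013333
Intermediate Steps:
R(f, O) = -115 + O + f (R(f, O) = (O + f) - 115 = -115 + O + f)
1/R(-272, 312) = 1/(-115 + 312 - 272) = 1/(-75) = -1/75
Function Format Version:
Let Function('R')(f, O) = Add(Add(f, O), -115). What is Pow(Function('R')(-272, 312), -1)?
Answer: Rational(-1, 75) ≈ -0.013333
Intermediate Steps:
Function('R')(f, O) = Add(-115, O, f) (Function('R')(f, O) = Add(Add(O, f), -115) = Add(-115, O, f))
Pow(Function('R')(-272, 312), -1) = Pow(Add(-115, 312, -272), -1) = Pow(-75, -1) = Rational(-1, 75)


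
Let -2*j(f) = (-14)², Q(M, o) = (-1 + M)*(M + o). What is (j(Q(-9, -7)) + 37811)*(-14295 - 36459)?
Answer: -1914085602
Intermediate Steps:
j(f) = -98 (j(f) = -½*(-14)² = -½*196 = -98)
(j(Q(-9, -7)) + 37811)*(-14295 - 36459) = (-98 + 37811)*(-14295 - 36459) = 37713*(-50754) = -1914085602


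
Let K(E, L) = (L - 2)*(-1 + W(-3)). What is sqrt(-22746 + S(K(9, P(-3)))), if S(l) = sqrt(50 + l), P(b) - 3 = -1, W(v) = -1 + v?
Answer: sqrt(-22746 + 5*sqrt(2)) ≈ 150.79*I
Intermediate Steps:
P(b) = 2 (P(b) = 3 - 1 = 2)
K(E, L) = 10 - 5*L (K(E, L) = (L - 2)*(-1 + (-1 - 3)) = (-2 + L)*(-1 - 4) = (-2 + L)*(-5) = 10 - 5*L)
sqrt(-22746 + S(K(9, P(-3)))) = sqrt(-22746 + sqrt(50 + (10 - 5*2))) = sqrt(-22746 + sqrt(50 + (10 - 10))) = sqrt(-22746 + sqrt(50 + 0)) = sqrt(-22746 + sqrt(50)) = sqrt(-22746 + 5*sqrt(2))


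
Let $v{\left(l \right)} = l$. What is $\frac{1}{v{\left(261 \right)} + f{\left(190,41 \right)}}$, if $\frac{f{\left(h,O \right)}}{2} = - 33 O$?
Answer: $- \frac{1}{2445} \approx -0.000409$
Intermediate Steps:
$f{\left(h,O \right)} = - 66 O$ ($f{\left(h,O \right)} = 2 \left(- 33 O\right) = - 66 O$)
$\frac{1}{v{\left(261 \right)} + f{\left(190,41 \right)}} = \frac{1}{261 - 2706} = \frac{1}{-2445} = - \frac{1}{2445}$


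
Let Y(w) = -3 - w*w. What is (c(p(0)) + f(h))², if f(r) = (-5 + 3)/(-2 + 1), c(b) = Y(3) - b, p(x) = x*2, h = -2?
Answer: 100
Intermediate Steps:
Y(w) = -3 - w²
p(x) = 2*x
c(b) = -12 - b (c(b) = (-3 - 1*3²) - b = (-3 - 1*9) - b = (-3 - 9) - b = -12 - b)
f(r) = 2 (f(r) = -2/(-1) = -2*(-1) = 2)
(c(p(0)) + f(h))² = ((-12 - 2*0) + 2)² = ((-12 - 1*0) + 2)² = ((-12 + 0) + 2)² = (-12 + 2)² = (-10)² = 100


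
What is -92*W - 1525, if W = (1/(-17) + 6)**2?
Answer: -1379217/289 ≈ -4772.4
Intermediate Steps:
W = 10201/289 (W = (-1/17 + 6)**2 = (101/17)**2 = 10201/289 ≈ 35.298)
-92*W - 1525 = -92*10201/289 - 1525 = -938492/289 - 1525 = -1379217/289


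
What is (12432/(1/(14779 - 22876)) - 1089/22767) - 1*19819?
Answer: -764073596210/7589 ≈ -1.0068e+8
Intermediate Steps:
(12432/(1/(14779 - 22876)) - 1089/22767) - 1*19819 = (12432/(1/(-8097)) - 1089*1/22767) - 19819 = (12432/(-1/8097) - 363/7589) - 19819 = (12432*(-8097) - 363/7589) - 19819 = (-100661904 - 363/7589) - 19819 = -763923189819/7589 - 19819 = -764073596210/7589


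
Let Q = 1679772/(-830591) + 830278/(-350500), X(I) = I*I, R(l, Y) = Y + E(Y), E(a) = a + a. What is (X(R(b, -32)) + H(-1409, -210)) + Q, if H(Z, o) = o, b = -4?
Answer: 1310283830426351/145561072750 ≈ 9001.6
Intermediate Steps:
E(a) = 2*a
R(l, Y) = 3*Y (R(l, Y) = Y + 2*Y = 3*Y)
X(I) = I**2
Q = -639190760149/145561072750 (Q = 1679772*(-1/830591) + 830278*(-1/350500) = -1679772/830591 - 415139/175250 = -639190760149/145561072750 ≈ -4.3912)
(X(R(b, -32)) + H(-1409, -210)) + Q = ((3*(-32))**2 - 210) - 639190760149/145561072750 = ((-96)**2 - 210) - 639190760149/145561072750 = (9216 - 210) - 639190760149/145561072750 = 9006 - 639190760149/145561072750 = 1310283830426351/145561072750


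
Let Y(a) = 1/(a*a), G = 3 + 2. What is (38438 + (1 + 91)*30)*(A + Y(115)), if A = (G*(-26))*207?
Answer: -14661739889302/13225 ≈ -1.1086e+9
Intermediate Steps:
G = 5
Y(a) = a⁻²
A = -26910 (A = (5*(-26))*207 = -130*207 = -26910)
(38438 + (1 + 91)*30)*(A + Y(115)) = (38438 + (1 + 91)*30)*(-26910 + 115⁻²) = (38438 + 92*30)*(-26910 + 1/13225) = (38438 + 2760)*(-355884749/13225) = 41198*(-355884749/13225) = -14661739889302/13225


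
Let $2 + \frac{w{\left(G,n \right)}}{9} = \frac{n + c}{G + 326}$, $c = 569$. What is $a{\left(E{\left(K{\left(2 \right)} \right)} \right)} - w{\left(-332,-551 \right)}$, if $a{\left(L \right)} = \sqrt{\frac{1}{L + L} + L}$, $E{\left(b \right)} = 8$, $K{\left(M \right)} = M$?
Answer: $45 + \frac{\sqrt{129}}{4} \approx 47.839$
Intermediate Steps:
$w{\left(G,n \right)} = -18 + \frac{9 \left(569 + n\right)}{326 + G}$ ($w{\left(G,n \right)} = -18 + 9 \frac{n + 569}{G + 326} = -18 + 9 \frac{569 + n}{326 + G} = -18 + \frac{9 \left(569 + n\right)}{326 + G}$)
$a{\left(L \right)} = \sqrt{L + \frac{1}{2 L}}$ ($a{\left(L \right)} = \sqrt{\frac{1}{2 L} + L} = \sqrt{L + \frac{1}{2 L}}$)
$a{\left(E{\left(K{\left(2 \right)} \right)} \right)} - w{\left(-332,-551 \right)} = \frac{\sqrt{\frac{2}{8} + 4 \cdot 8}}{2} - \frac{9 \left(-83 - 551 - -664\right)}{326 - 332} = \frac{\sqrt{2 \cdot \frac{1}{8} + 32}}{2} - \frac{9 \left(-83 - 551 + 664\right)}{-6} = \frac{\sqrt{\frac{1}{4} + 32}}{2} - 9 \left(- \frac{1}{6}\right) 30 = \frac{\sqrt{\frac{129}{4}}}{2} - -45 = \frac{\frac{1}{2} \sqrt{129}}{2} + 45 = \frac{\sqrt{129}}{4} + 45 = 45 + \frac{\sqrt{129}}{4}$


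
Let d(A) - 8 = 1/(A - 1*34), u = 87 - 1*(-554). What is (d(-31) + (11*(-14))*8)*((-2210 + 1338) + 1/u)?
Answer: 44470700511/41665 ≈ 1.0673e+6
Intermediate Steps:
u = 641 (u = 87 + 554 = 641)
d(A) = 8 + 1/(-34 + A) (d(A) = 8 + 1/(A - 1*34) = 8 + 1/(A - 34) = 8 + 1/(-34 + A))
(d(-31) + (11*(-14))*8)*((-2210 + 1338) + 1/u) = ((-271 + 8*(-31))/(-34 - 31) + (11*(-14))*8)*((-2210 + 1338) + 1/641) = ((-271 - 248)/(-65) - 154*8)*(-872 + 1/641) = (-1/65*(-519) - 1232)*(-558951/641) = (519/65 - 1232)*(-558951/641) = -79561/65*(-558951/641) = 44470700511/41665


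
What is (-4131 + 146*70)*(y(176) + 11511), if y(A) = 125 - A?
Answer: 69779940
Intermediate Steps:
(-4131 + 146*70)*(y(176) + 11511) = (-4131 + 146*70)*((125 - 1*176) + 11511) = (-4131 + 10220)*((125 - 176) + 11511) = 6089*(-51 + 11511) = 6089*11460 = 69779940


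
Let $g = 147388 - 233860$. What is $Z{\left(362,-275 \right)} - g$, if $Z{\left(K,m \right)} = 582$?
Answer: $87054$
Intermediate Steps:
$g = -86472$
$Z{\left(362,-275 \right)} - g = 582 - -86472 = 582 + 86472 = 87054$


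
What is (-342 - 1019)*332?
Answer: -451852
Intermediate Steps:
(-342 - 1019)*332 = -1361*332 = -451852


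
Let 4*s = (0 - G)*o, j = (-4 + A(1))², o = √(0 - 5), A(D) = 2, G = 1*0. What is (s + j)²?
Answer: 16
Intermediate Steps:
G = 0
o = I*√5 (o = √(-5) = I*√5 ≈ 2.2361*I)
j = 4 (j = (-4 + 2)² = (-2)² = 4)
s = 0 (s = ((0 - 1*0)*(I*√5))/4 = ((0 + 0)*(I*√5))/4 = (0*(I*√5))/4 = (¼)*0 = 0)
(s + j)² = (0 + 4)² = 4² = 16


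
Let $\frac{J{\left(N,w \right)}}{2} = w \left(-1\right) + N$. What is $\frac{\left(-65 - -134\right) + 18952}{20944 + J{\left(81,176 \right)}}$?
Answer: $\frac{19021}{20754} \approx 0.9165$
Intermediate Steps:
$J{\left(N,w \right)} = - 2 w + 2 N$ ($J{\left(N,w \right)} = 2 \left(w \left(-1\right) + N\right) = 2 \left(- w + N\right) = 2 \left(N - w\right) = - 2 w + 2 N$)
$\frac{\left(-65 - -134\right) + 18952}{20944 + J{\left(81,176 \right)}} = \frac{\left(-65 - -134\right) + 18952}{20944 + \left(\left(-2\right) 176 + 2 \cdot 81\right)} = \frac{\left(-65 + 134\right) + 18952}{20944 + \left(-352 + 162\right)} = \frac{69 + 18952}{20944 - 190} = \frac{19021}{20754}$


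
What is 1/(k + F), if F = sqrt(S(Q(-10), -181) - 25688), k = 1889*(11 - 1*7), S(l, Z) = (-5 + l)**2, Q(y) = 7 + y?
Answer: 1889/14279690 - I*sqrt(6406)/28559380 ≈ 0.00013229 - 2.8025e-6*I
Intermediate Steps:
k = 7556 (k = 1889*(11 - 7) = 1889*4 = 7556)
F = 2*I*sqrt(6406) (F = sqrt((-5 + (7 - 10))**2 - 25688) = sqrt((-5 - 3)**2 - 25688) = sqrt((-8)**2 - 25688) = sqrt(64 - 25688) = sqrt(-25624) = 2*I*sqrt(6406) ≈ 160.07*I)
1/(k + F) = 1/(7556 + 2*I*sqrt(6406))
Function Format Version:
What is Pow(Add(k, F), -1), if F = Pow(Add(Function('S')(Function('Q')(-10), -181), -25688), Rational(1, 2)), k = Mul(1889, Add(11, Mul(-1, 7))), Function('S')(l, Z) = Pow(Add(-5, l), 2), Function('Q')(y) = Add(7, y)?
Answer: Add(Rational(1889, 14279690), Mul(Rational(-1, 28559380), I, Pow(6406, Rational(1, 2)))) ≈ Add(0.00013229, Mul(-2.8025e-6, I))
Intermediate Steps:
k = 7556 (k = Mul(1889, Add(11, -7)) = Mul(1889, 4) = 7556)
F = Mul(2, I, Pow(6406, Rational(1, 2))) (F = Pow(Add(Pow(Add(-5, Add(7, -10)), 2), -25688), Rational(1, 2)) = Pow(Add(Pow(Add(-5, -3), 2), -25688), Rational(1, 2)) = Pow(Add(Pow(-8, 2), -25688), Rational(1, 2)) = Pow(Add(64, -25688), Rational(1, 2)) = Pow(-25624, Rational(1, 2)) = Mul(2, I, Pow(6406, Rational(1, 2))) ≈ Mul(160.07, I))
Pow(Add(k, F), -1) = Pow(Add(7556, Mul(2, I, Pow(6406, Rational(1, 2)))), -1)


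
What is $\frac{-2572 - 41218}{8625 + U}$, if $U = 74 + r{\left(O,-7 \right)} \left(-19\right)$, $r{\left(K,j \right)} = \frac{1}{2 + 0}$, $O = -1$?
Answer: $- \frac{87580}{17379} \approx -5.0394$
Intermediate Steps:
$r{\left(K,j \right)} = \frac{1}{2}$
$U = \frac{129}{2}$ ($U = 74 + \frac{1}{2} \left(-19\right) = 74 - \frac{19}{2} = \frac{129}{2} \approx 64.5$)
$\frac{-2572 - 41218}{8625 + U} = \frac{-2572 - 41218}{8625 + \frac{129}{2}} = - \frac{43790}{\frac{17379}{2}} = \left(-43790\right) \frac{2}{17379} = - \frac{87580}{17379}$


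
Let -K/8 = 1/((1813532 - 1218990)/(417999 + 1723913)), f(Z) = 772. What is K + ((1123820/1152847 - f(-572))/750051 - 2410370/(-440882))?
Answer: -101798547956325720804185/4358770795734956011359 ≈ -23.355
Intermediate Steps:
K = -8567648/297271 (K = -8*(417999 + 1723913)/(1813532 - 1218990) = -8/(594542/2141912) = -8/(594542*(1/2141912)) = -8/297271/1070956 = -8*1070956/297271 = -8567648/297271 ≈ -28.821)
K + ((1123820/1152847 - f(-572))/750051 - 2410370/(-440882)) = -8567648/297271 + ((1123820/1152847 - 1*772)/750051 - 2410370/(-440882)) = -8567648/297271 + ((1123820*(1/1152847) - 772)*(1/750051) - 2410370*(-1/440882)) = -8567648/297271 + ((1123820/1152847 - 772)*(1/750051) + 1205185/220441) = -8567648/297271 + (-888874064/1152847*1/750051 + 1205185/220441) = -8567648/297271 + (-888874064/864694045197 + 1205185/220441) = -8567648/297271 + 1041920348573204221/190614020017271877 = -101798547956325720804185/4358770795734956011359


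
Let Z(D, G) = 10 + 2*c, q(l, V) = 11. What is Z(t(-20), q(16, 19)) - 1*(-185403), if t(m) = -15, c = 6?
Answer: 185425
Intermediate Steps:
Z(D, G) = 22 (Z(D, G) = 10 + 2*6 = 10 + 12 = 22)
Z(t(-20), q(16, 19)) - 1*(-185403) = 22 - 1*(-185403) = 22 + 185403 = 185425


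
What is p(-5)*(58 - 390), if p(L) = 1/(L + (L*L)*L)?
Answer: 166/65 ≈ 2.5538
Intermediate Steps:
p(L) = 1/(L + L**3) (p(L) = 1/(L + L**2*L) = 1/(L + L**3))
p(-5)*(58 - 390) = (58 - 390)/(-5 + (-5)**3) = -332/(-5 - 125) = -332/(-130) = -1/130*(-332) = 166/65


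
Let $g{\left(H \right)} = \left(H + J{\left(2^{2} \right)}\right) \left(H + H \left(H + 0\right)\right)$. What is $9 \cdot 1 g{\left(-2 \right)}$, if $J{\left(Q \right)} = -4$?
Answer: $-108$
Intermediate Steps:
$g{\left(H \right)} = \left(-4 + H\right) \left(H + H^{2}\right)$ ($g{\left(H \right)} = \left(H - 4\right) \left(H + H \left(H + 0\right)\right) = \left(-4 + H\right) \left(H + H H\right) = \left(-4 + H\right) \left(H + H^{2}\right)$)
$9 \cdot 1 g{\left(-2 \right)} = 9 \cdot 1 \left(- 2 \left(-4 + \left(-2\right)^{2} - -6\right)\right) = 9 \left(- 2 \left(-4 + 4 + 6\right)\right) = 9 \left(\left(-2\right) 6\right) = 9 \left(-12\right) = -108$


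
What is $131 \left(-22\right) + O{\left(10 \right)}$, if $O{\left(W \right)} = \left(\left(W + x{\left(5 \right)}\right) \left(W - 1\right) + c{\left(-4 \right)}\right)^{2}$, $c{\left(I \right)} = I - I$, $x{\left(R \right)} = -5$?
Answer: $-857$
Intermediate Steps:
$c{\left(I \right)} = 0$
$O{\left(W \right)} = \left(-1 + W\right)^{2} \left(-5 + W\right)^{2}$ ($O{\left(W \right)} = \left(\left(W - 5\right) \left(W - 1\right) + 0\right)^{2} = \left(\left(-5 + W\right) \left(-1 + W\right) + 0\right)^{2} = \left(\left(-1 + W\right) \left(-5 + W\right) + 0\right)^{2} = \left(\left(-1 + W\right) \left(-5 + W\right)\right)^{2} = \left(-1 + W\right)^{2} \left(-5 + W\right)^{2}$)
$131 \left(-22\right) + O{\left(10 \right)} = 131 \left(-22\right) + \left(5 + 10^{2} - 60\right)^{2} = -2882 + \left(5 + 100 - 60\right)^{2} = -2882 + 45^{2} = -2882 + 2025 = -857$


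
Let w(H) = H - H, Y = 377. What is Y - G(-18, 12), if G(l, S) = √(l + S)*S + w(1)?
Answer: 377 - 12*I*√6 ≈ 377.0 - 29.394*I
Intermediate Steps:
w(H) = 0
G(l, S) = S*√(S + l) (G(l, S) = √(l + S)*S + 0 = √(S + l)*S + 0 = S*√(S + l) + 0 = S*√(S + l))
Y - G(-18, 12) = 377 - 12*√(12 - 18) = 377 - 12*√(-6) = 377 - 12*I*√6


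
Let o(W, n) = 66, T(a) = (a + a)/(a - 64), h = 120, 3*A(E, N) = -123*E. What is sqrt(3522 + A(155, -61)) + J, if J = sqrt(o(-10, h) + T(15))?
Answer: 6*sqrt(89)/7 + I*sqrt(2833) ≈ 8.0863 + 53.226*I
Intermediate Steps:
A(E, N) = -41*E (A(E, N) = (-123*E)/3 = -41*E)
T(a) = 2*a/(-64 + a) (T(a) = (2*a)/(-64 + a) = 2*a/(-64 + a))
J = 6*sqrt(89)/7 (J = sqrt(66 + 2*15/(-64 + 15)) = sqrt(66 + 2*15/(-49)) = sqrt(66 + 2*15*(-1/49)) = sqrt(66 - 30/49) = sqrt(3204/49) = 6*sqrt(89)/7 ≈ 8.0863)
sqrt(3522 + A(155, -61)) + J = sqrt(3522 - 41*155) + 6*sqrt(89)/7 = sqrt(3522 - 6355) + 6*sqrt(89)/7 = sqrt(-2833) + 6*sqrt(89)/7 = I*sqrt(2833) + 6*sqrt(89)/7 = 6*sqrt(89)/7 + I*sqrt(2833)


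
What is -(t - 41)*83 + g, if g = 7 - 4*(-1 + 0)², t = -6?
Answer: 3904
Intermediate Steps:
g = 3 (g = 7 - 4*(-1)² = 7 - 4*1 = 7 - 4 = 3)
-(t - 41)*83 + g = -(-6 - 41)*83 + 3 = -1*(-47)*83 + 3 = 47*83 + 3 = 3901 + 3 = 3904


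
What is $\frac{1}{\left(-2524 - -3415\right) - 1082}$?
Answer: $- \frac{1}{191} \approx -0.0052356$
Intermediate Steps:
$\frac{1}{\left(-2524 - -3415\right) - 1082} = \frac{1}{\left(-2524 + 3415\right) - 1082} = \frac{1}{891 - 1082} = \frac{1}{-191} = - \frac{1}{191}$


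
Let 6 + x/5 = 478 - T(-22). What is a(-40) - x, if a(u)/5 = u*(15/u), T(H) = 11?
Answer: -2230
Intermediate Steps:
x = 2305 (x = -30 + 5*(478 - 1*11) = -30 + 5*(478 - 11) = -30 + 5*467 = -30 + 2335 = 2305)
a(u) = 75 (a(u) = 5*(u*(15/u)) = 5*15 = 75)
a(-40) - x = 75 - 1*2305 = 75 - 2305 = -2230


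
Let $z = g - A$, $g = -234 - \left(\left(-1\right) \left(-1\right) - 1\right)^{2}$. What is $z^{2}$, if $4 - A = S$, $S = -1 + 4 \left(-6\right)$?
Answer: $69169$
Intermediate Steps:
$S = -25$ ($S = -1 - 24 = -25$)
$A = 29$ ($A = 4 - -25 = 4 + 25 = 29$)
$g = -234$ ($g = -234 - \left(1 - 1\right)^{2} = -234 - 0^{2} = -234 - 0 = -234 + 0 = -234$)
$z = -263$ ($z = -234 - 29 = -263$)
$z^{2} = \left(-263\right)^{2} = 69169$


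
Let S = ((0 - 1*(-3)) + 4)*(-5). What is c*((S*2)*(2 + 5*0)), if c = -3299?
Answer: 461860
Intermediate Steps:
S = -35 (S = ((0 + 3) + 4)*(-5) = (3 + 4)*(-5) = 7*(-5) = -35)
c*((S*2)*(2 + 5*0)) = -3299*(-35*2)*(2 + 5*0) = -(-230930)*(2 + 0) = -(-230930)*2 = -3299*(-140) = 461860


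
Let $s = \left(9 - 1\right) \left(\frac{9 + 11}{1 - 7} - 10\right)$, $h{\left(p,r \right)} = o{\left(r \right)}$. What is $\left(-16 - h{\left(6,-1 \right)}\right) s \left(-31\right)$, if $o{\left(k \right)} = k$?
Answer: $-49600$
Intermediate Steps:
$h{\left(p,r \right)} = r$
$s = - \frac{320}{3}$ ($s = 8 \left(\frac{20}{-6} - 10\right) = 8 \left(20 \left(- \frac{1}{6}\right) - 10\right) = 8 \left(- \frac{10}{3} - 10\right) = 8 \left(- \frac{40}{3}\right) = - \frac{320}{3} \approx -106.67$)
$\left(-16 - h{\left(6,-1 \right)}\right) s \left(-31\right) = \left(-16 - -1\right) \left(- \frac{320}{3}\right) \left(-31\right) = \left(-16 + 1\right) \left(- \frac{320}{3}\right) \left(-31\right) = \left(-15\right) \left(- \frac{320}{3}\right) \left(-31\right) = 1600 \left(-31\right) = -49600$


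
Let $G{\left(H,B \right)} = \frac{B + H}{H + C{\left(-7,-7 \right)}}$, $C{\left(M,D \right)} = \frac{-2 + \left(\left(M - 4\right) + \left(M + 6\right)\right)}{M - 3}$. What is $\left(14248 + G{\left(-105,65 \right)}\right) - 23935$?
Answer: $- \frac{2508833}{259} \approx -9686.6$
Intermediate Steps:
$C{\left(M,D \right)} = \frac{2 M}{-3 + M}$ ($C{\left(M,D \right)} = \frac{-2 + \left(\left(-4 + M\right) + \left(6 + M\right)\right)}{-3 + M} = \frac{-2 + \left(2 + 2 M\right)}{-3 + M} = \frac{2 M}{-3 + M}$)
$G{\left(H,B \right)} = \frac{B + H}{\frac{7}{5} + H}$ ($G{\left(H,B \right)} = \frac{B + H}{H + 2 \left(-7\right) \frac{1}{-3 - 7}} = \frac{B + H}{H + 2 \left(-7\right) \frac{1}{-10}} = \frac{B + H}{H + 2 \left(-7\right) \left(- \frac{1}{10}\right)} = \frac{B + H}{H + \frac{7}{5}} = \frac{B + H}{\frac{7}{5} + H}$)
$\left(14248 + G{\left(-105,65 \right)}\right) - 23935 = \left(14248 + \frac{5 \left(65 - 105\right)}{7 + 5 \left(-105\right)}\right) - 23935 = \left(14248 + 5 \frac{1}{7 - 525} \left(-40\right)\right) - 23935 = \left(14248 + 5 \frac{1}{-518} \left(-40\right)\right) - 23935 = \left(14248 + 5 \left(- \frac{1}{518}\right) \left(-40\right)\right) - 23935 = \left(14248 + \frac{100}{259}\right) - 23935 = \frac{3690332}{259} - 23935 = - \frac{2508833}{259}$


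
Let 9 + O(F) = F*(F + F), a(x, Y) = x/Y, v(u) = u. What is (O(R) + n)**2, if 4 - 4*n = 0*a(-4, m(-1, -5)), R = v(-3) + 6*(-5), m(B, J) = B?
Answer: 4708900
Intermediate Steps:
R = -33 (R = -3 + 6*(-5) = -3 - 30 = -33)
n = 1 (n = 1 - 0*(-4/(-1)) = 1 - 0*(-4*(-1)) = 1 - 0*4 = 1 - 1/4*0 = 1 + 0 = 1)
O(F) = -9 + 2*F**2 (O(F) = -9 + F*(F + F) = -9 + F*(2*F) = -9 + 2*F**2)
(O(R) + n)**2 = ((-9 + 2*(-33)**2) + 1)**2 = ((-9 + 2*1089) + 1)**2 = ((-9 + 2178) + 1)**2 = (2169 + 1)**2 = 2170**2 = 4708900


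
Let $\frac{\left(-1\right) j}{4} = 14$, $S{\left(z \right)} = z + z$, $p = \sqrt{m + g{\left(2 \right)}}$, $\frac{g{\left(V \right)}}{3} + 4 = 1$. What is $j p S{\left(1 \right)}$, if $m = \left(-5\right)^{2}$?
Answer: $-448$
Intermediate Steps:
$m = 25$
$g{\left(V \right)} = -9$ ($g{\left(V \right)} = -12 + 3 \cdot 1 = -12 + 3 = -9$)
$p = 4$ ($p = \sqrt{25 - 9} = \sqrt{16} = 4$)
$S{\left(z \right)} = 2 z$
$j = -56$ ($j = \left(-4\right) 14 = -56$)
$j p S{\left(1 \right)} = \left(-56\right) 4 \cdot 2 \cdot 1 = \left(-224\right) 2 = -448$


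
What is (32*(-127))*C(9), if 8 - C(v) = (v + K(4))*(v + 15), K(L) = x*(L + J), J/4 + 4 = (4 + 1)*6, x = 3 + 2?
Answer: 53514752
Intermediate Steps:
x = 5
J = 104 (J = -16 + 4*((4 + 1)*6) = -16 + 4*(5*6) = -16 + 4*30 = -16 + 120 = 104)
K(L) = 520 + 5*L (K(L) = 5*(L + 104) = 5*(104 + L) = 520 + 5*L)
C(v) = 8 - (15 + v)*(540 + v) (C(v) = 8 - (v + (520 + 5*4))*(v + 15) = 8 - (v + (520 + 20))*(15 + v) = 8 - (v + 540)*(15 + v) = 8 - (540 + v)*(15 + v) = 8 - (15 + v)*(540 + v))
(32*(-127))*C(9) = (32*(-127))*(-8092 - 1*9² - 555*9) = -4064*(-8092 - 1*81 - 4995) = -4064*(-8092 - 81 - 4995) = -4064*(-13168) = 53514752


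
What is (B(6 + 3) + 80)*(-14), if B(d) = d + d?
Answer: -1372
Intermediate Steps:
B(d) = 2*d
(B(6 + 3) + 80)*(-14) = (2*(6 + 3) + 80)*(-14) = (2*9 + 80)*(-14) = (18 + 80)*(-14) = 98*(-14) = -1372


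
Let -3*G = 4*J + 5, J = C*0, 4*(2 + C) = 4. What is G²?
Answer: 25/9 ≈ 2.7778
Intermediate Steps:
C = -1 (C = -2 + (¼)*4 = -2 + 1 = -1)
J = 0 (J = -1*0 = 0)
G = -5/3 (G = -(4*0 + 5)/3 = -(0 + 5)/3 = -⅓*5 = -5/3 ≈ -1.6667)
G² = (-5/3)² = 25/9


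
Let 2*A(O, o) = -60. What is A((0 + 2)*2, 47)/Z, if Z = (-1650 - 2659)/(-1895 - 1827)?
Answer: -111660/4309 ≈ -25.913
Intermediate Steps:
A(O, o) = -30 (A(O, o) = (½)*(-60) = -30)
Z = 4309/3722 (Z = -4309/(-3722) = -4309*(-1/3722) = 4309/3722 ≈ 1.1577)
A((0 + 2)*2, 47)/Z = -30/4309/3722 = -30*3722/4309 = -111660/4309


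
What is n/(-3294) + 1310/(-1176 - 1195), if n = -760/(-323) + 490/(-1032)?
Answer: -37891470305/68509969128 ≈ -0.55308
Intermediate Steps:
n = 16475/8772 (n = -760*(-1/323) + 490*(-1/1032) = 40/17 - 245/516 = 16475/8772 ≈ 1.8781)
n/(-3294) + 1310/(-1176 - 1195) = (16475/8772)/(-3294) + 1310/(-1176 - 1195) = (16475/8772)*(-1/3294) + 1310/(-2371) = -16475/28894968 + 1310*(-1/2371) = -16475/28894968 - 1310/2371 = -37891470305/68509969128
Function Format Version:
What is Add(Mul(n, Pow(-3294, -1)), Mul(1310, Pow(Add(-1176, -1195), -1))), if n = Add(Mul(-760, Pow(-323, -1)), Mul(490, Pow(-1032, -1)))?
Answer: Rational(-37891470305, 68509969128) ≈ -0.55308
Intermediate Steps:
n = Rational(16475, 8772) (n = Add(Mul(-760, Rational(-1, 323)), Mul(490, Rational(-1, 1032))) = Add(Rational(40, 17), Rational(-245, 516)) = Rational(16475, 8772) ≈ 1.8781)
Add(Mul(n, Pow(-3294, -1)), Mul(1310, Pow(Add(-1176, -1195), -1))) = Add(Mul(Rational(16475, 8772), Pow(-3294, -1)), Mul(1310, Pow(Add(-1176, -1195), -1))) = Add(Mul(Rational(16475, 8772), Rational(-1, 3294)), Mul(1310, Pow(-2371, -1))) = Add(Rational(-16475, 28894968), Mul(1310, Rational(-1, 2371))) = Add(Rational(-16475, 28894968), Rational(-1310, 2371)) = Rational(-37891470305, 68509969128)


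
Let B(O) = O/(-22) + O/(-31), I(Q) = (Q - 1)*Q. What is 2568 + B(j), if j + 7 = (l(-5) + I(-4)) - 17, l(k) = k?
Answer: 1751853/682 ≈ 2568.7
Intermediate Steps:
I(Q) = Q*(-1 + Q) (I(Q) = (-1 + Q)*Q = Q*(-1 + Q))
j = -9 (j = -7 + ((-5 - 4*(-1 - 4)) - 17) = -7 + ((-5 - 4*(-5)) - 17) = -7 + ((-5 + 20) - 17) = -7 + (15 - 17) = -7 - 2 = -9)
B(O) = -53*O/682 (B(O) = O*(-1/22) + O*(-1/31) = -O/22 - O/31 = -53*O/682)
2568 + B(j) = 2568 - 53/682*(-9) = 2568 + 477/682 = 1751853/682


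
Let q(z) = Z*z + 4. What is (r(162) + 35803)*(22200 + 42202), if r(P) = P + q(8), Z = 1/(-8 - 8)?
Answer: 2316443337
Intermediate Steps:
Z = -1/16 (Z = 1/(-16) = -1/16 ≈ -0.062500)
q(z) = 4 - z/16 (q(z) = -z/16 + 4 = 4 - z/16)
r(P) = 7/2 + P (r(P) = P + (4 - 1/16*8) = P + (4 - 1/2) = P + 7/2 = 7/2 + P)
(r(162) + 35803)*(22200 + 42202) = ((7/2 + 162) + 35803)*(22200 + 42202) = (331/2 + 35803)*64402 = (71937/2)*64402 = 2316443337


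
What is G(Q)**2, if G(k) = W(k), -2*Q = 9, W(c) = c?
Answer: 81/4 ≈ 20.250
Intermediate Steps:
Q = -9/2 (Q = -1/2*9 = -9/2 ≈ -4.5000)
G(k) = k
G(Q)**2 = (-9/2)**2 = 81/4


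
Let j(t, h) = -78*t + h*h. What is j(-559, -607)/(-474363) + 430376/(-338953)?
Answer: -343820373091/160786761939 ≈ -2.1384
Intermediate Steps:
j(t, h) = h² - 78*t (j(t, h) = -78*t + h² = h² - 78*t)
j(-559, -607)/(-474363) + 430376/(-338953) = ((-607)² - 78*(-559))/(-474363) + 430376/(-338953) = (368449 + 43602)*(-1/474363) + 430376*(-1/338953) = 412051*(-1/474363) - 430376/338953 = -412051/474363 - 430376/338953 = -343820373091/160786761939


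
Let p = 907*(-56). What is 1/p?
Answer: -1/50792 ≈ -1.9688e-5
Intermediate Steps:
p = -50792
1/p = 1/(-50792) = -1/50792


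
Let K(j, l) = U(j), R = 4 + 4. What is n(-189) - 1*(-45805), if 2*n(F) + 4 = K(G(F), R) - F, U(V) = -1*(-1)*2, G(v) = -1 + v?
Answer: 91797/2 ≈ 45899.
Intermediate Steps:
R = 8
U(V) = 2 (U(V) = 1*2 = 2)
K(j, l) = 2
n(F) = -1 - F/2 (n(F) = -2 + (2 - F)/2 = -2 + (1 - F/2) = -1 - F/2)
n(-189) - 1*(-45805) = (-1 - ½*(-189)) - 1*(-45805) = (-1 + 189/2) + 45805 = 187/2 + 45805 = 91797/2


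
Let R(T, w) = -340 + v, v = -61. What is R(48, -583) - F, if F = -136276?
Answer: 135875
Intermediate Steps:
R(T, w) = -401 (R(T, w) = -340 - 61 = -401)
R(48, -583) - F = -401 - 1*(-136276) = -401 + 136276 = 135875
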